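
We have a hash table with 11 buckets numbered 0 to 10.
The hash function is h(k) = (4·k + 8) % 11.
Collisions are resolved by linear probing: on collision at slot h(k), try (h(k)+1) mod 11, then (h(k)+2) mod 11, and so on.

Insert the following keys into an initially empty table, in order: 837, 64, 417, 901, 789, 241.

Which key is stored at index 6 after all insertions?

241

837: h=1 => slot 1
64: h=0 => slot 0
417: h=4 => slot 4
901: h=4, probe 4,5 => slot 5
789: h=7 => slot 7
241: h=4, probe 4,5,6 => slot 6
Table: [64, 837, _, _, 417, 901, 241, 789, _, _, _]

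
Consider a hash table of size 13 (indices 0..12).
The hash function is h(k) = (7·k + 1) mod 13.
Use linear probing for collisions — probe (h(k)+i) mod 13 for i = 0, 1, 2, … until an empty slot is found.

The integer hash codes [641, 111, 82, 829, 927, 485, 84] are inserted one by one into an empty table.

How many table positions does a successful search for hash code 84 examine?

5

Insert 641: h=3, slot 3 empty => index 3.
Insert 111: h=11, slot 11 empty => index 11.
Insert 82: h=3, slot 3 occupied => index 4.
Insert 829: h=6, slot 6 empty => index 6.
Insert 927: h=3, slots 3,4 occupied => index 5.
Insert 485: h=3, slots 3,4,5,6 occupied => index 7.
Insert 84: h=4, slots 4,5,6,7 occupied => index 8.
Table: [-, -, -, 641, 82, 927, 829, 485, 84, -, -, 111, -]
Lookup 84: h=4, probe 4,5,6,7,8 → found at 8.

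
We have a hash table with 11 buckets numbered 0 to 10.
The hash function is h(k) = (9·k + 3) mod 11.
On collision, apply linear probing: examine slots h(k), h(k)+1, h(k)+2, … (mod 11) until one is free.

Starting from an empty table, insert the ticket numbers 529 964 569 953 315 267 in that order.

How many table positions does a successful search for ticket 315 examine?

4

529 hashes to 1; slot 1 is free -> place at 1.
964 hashes to 0; slot 0 is free -> place at 0.
569 hashes to 9; slot 9 is free -> place at 9.
953 hashes to 0; 0,1 taken -> place at 2.
315 hashes to 0; 0,1,2 taken -> place at 3.
267 hashes to 8; slot 8 is free -> place at 8.
Table: [964, 529, 953, 315, —, —, —, —, 267, 569, —]
Lookup 315: h=0, probe 0,1,2,3 → found at 3.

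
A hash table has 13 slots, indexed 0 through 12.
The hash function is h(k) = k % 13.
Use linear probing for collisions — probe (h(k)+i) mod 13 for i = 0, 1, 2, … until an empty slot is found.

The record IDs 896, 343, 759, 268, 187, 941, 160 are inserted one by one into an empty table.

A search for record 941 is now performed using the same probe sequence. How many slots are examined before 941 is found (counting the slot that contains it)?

5

896 hashes to 12; slot 12 is free → place at 12.
343 hashes to 5; slot 5 is free → place at 5.
759 hashes to 5; 5 taken → place at 6.
268 hashes to 8; slot 8 is free → place at 8.
187 hashes to 5; 5,6 taken → place at 7.
941 hashes to 5; 5,6,7,8 taken → place at 9.
160 hashes to 4; slot 4 is free → place at 4.
Table: [_, _, _, _, 160, 343, 759, 187, 268, 941, _, _, 896]
Lookup 941: h=5, probe 5,6,7,8,9 → found at 9.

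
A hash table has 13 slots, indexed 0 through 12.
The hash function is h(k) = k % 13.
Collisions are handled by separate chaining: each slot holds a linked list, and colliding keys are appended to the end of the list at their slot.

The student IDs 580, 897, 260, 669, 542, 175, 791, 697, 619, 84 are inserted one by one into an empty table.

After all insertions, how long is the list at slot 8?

Insert 580: h=8, bucket 8 empty -> new chain.
Insert 897: h=0, bucket 0 empty -> new chain.
Insert 260: h=0, bucket 0 nonempty -> append to chain.
Insert 669: h=6, bucket 6 empty -> new chain.
Insert 542: h=9, bucket 9 empty -> new chain.
Insert 175: h=6, bucket 6 nonempty -> append to chain.
Insert 791: h=11, bucket 11 empty -> new chain.
Insert 697: h=8, bucket 8 nonempty -> append to chain.
Insert 619: h=8, bucket 8 nonempty -> append to chain.
Insert 84: h=6, bucket 6 nonempty -> append to chain.
Final buckets:
0: 897 -> 260
1: .
2: .
3: .
4: .
5: .
6: 669 -> 175 -> 84
7: .
8: 580 -> 697 -> 619
9: 542
10: .
11: 791
12: .

3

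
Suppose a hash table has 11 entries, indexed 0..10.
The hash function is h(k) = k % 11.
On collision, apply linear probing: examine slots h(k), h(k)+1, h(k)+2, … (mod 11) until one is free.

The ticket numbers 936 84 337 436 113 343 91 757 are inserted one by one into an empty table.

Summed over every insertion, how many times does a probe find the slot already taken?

936 hashes to 1; slot 1 is free -> place at 1.
84 hashes to 7; slot 7 is free -> place at 7.
337 hashes to 7; 7 taken -> place at 8.
436 hashes to 7; 7,8 taken -> place at 9.
113 hashes to 3; slot 3 is free -> place at 3.
343 hashes to 2; slot 2 is free -> place at 2.
91 hashes to 3; 3 taken -> place at 4.
757 hashes to 9; 9 taken -> place at 10.
Table: [-, 936, 343, 113, 91, -, -, 84, 337, 436, 757]

5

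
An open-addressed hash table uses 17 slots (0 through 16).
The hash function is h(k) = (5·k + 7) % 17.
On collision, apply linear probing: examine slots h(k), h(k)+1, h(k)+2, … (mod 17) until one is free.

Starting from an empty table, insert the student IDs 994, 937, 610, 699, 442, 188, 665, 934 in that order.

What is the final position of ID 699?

1

994: h=13 -> slot 13
937: h=0 -> slot 0
610: h=14 -> slot 14
699: h=0, probe 0,1 -> slot 1
442: h=7 -> slot 7
188: h=12 -> slot 12
665: h=0, probe 0,1,2 -> slot 2
934: h=2, probe 2,3 -> slot 3
Table: [937, 699, 665, 934, _, _, _, 442, _, _, _, _, 188, 994, 610, _, _]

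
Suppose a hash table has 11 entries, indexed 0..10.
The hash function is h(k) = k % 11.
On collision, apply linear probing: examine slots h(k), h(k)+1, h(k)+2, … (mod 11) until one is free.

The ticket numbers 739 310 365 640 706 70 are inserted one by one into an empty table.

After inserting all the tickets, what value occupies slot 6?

739 hashes to 2; slot 2 is free -> place at 2.
310 hashes to 2; 2 taken -> place at 3.
365 hashes to 2; 2,3 taken -> place at 4.
640 hashes to 2; 2,3,4 taken -> place at 5.
706 hashes to 2; 2,3,4,5 taken -> place at 6.
70 hashes to 4; 4,5,6 taken -> place at 7.
Table: [_, _, 739, 310, 365, 640, 706, 70, _, _, _]

706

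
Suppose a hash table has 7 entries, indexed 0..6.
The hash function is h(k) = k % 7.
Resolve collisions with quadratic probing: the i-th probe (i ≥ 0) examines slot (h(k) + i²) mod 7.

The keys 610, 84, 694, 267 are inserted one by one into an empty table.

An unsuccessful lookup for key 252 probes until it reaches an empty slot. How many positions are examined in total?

3

Insert 610: h=1, slot 1 empty → index 1.
Insert 84: h=0, slot 0 empty → index 0.
Insert 694: h=1, slot 1 occupied → index 2.
Insert 267: h=1, slots 1,2 occupied → index 5.
Table: [84, 610, 694, ., ., 267, .]
Lookup 252: h=0, probe 0,1,4 → slot 4 empty, not found.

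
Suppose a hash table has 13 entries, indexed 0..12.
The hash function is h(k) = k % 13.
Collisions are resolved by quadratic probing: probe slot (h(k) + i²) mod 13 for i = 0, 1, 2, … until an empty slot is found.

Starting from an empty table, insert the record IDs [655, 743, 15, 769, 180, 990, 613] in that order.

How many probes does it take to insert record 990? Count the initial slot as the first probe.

6

655: h=5 => slot 5
743: h=2 => slot 2
15: h=2, probe 2,3 => slot 3
769: h=2, probe 2,3,6 => slot 6
180: h=11 => slot 11
990: h=2, probe 2,3,6,11,5,1 => slot 1
613: h=2, probe 2,3,6,11,5,1,12 => slot 12
Table: [∅, 990, 743, 15, ∅, 655, 769, ∅, ∅, ∅, ∅, 180, 613]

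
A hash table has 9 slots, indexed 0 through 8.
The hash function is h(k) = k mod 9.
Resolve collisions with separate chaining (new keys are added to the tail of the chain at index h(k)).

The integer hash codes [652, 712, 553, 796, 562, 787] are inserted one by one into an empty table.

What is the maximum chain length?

Insert 652: h=4, bucket 4 empty → new chain.
Insert 712: h=1, bucket 1 empty → new chain.
Insert 553: h=4, bucket 4 nonempty → append to chain.
Insert 796: h=4, bucket 4 nonempty → append to chain.
Insert 562: h=4, bucket 4 nonempty → append to chain.
Insert 787: h=4, bucket 4 nonempty → append to chain.
Final buckets:
0: _
1: 712
2: _
3: _
4: 652 -> 553 -> 796 -> 562 -> 787
5: _
6: _
7: _
8: _

5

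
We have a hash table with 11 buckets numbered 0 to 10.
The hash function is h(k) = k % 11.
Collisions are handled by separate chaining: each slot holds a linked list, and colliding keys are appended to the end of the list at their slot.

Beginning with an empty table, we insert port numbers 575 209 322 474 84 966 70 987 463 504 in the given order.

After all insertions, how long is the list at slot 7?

1

575 → bucket 3
209 → bucket 0
322 → bucket 3 (collision)
474 → bucket 1
84 → bucket 7
966 → bucket 9
70 → bucket 4
987 → bucket 8
463 → bucket 1 (collision)
504 → bucket 9 (collision)
Final buckets:
0: 209
1: 474 -> 463
2: .
3: 575 -> 322
4: 70
5: .
6: .
7: 84
8: 987
9: 966 -> 504
10: .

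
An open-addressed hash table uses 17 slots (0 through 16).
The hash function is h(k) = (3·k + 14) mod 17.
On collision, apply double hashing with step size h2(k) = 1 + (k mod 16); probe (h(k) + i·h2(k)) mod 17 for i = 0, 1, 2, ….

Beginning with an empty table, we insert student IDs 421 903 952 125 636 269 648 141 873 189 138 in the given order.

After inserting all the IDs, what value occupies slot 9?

141

Insert 421: h=2, slot 2 empty -> index 2.
Insert 903: h=3, slot 3 empty -> index 3.
Insert 952: h=14, slot 14 empty -> index 14.
Insert 125: h=15, slot 15 empty -> index 15.
Insert 636: h=1, slot 1 empty -> index 1.
Insert 269: h=5, slot 5 empty -> index 5.
Insert 648: h=3, h2=9, slot 3 occupied -> index 12.
Insert 141: h=12, h2=14, slot 12 occupied -> index 9.
Insert 873: h=15, h2=10, slot 15 occupied -> index 8.
Insert 189: h=3, h2=14, slot 3 occupied -> index 0.
Insert 138: h=3, h2=11, slots 3,14,8,2 occupied -> index 13.
Table: [189, 636, 421, 903, ∅, 269, ∅, ∅, 873, 141, ∅, ∅, 648, 138, 952, 125, ∅]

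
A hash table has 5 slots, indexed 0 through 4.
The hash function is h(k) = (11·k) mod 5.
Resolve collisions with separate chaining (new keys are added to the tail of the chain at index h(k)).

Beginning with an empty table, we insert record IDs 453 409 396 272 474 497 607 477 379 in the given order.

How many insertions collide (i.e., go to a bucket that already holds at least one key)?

Insert 453: h=3, bucket 3 empty → new chain.
Insert 409: h=4, bucket 4 empty → new chain.
Insert 396: h=1, bucket 1 empty → new chain.
Insert 272: h=2, bucket 2 empty → new chain.
Insert 474: h=4, bucket 4 nonempty → append to chain.
Insert 497: h=2, bucket 2 nonempty → append to chain.
Insert 607: h=2, bucket 2 nonempty → append to chain.
Insert 477: h=2, bucket 2 nonempty → append to chain.
Insert 379: h=4, bucket 4 nonempty → append to chain.
Final buckets:
0: _
1: 396
2: 272 -> 497 -> 607 -> 477
3: 453
4: 409 -> 474 -> 379

5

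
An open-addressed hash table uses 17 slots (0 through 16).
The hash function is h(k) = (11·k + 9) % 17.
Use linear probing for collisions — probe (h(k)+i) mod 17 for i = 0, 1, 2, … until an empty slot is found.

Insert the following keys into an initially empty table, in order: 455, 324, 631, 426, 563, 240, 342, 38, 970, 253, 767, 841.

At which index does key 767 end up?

Insert 455: h=16, slot 16 empty => index 16.
Insert 324: h=3, slot 3 empty => index 3.
Insert 631: h=14, slot 14 empty => index 14.
Insert 426: h=3, slot 3 occupied => index 4.
Insert 563: h=14, slot 14 occupied => index 15.
Insert 240: h=14, slots 14,15,16 occupied => index 0.
Insert 342: h=14, slots 14,15,16,0 occupied => index 1.
Insert 38: h=2, slot 2 empty => index 2.
Insert 970: h=3, slots 3,4 occupied => index 5.
Insert 253: h=4, slots 4,5 occupied => index 6.
Insert 767: h=14, slots 14,15,16,0,1,2,3,4,5,6 occupied => index 7.
Insert 841: h=12, slot 12 empty => index 12.
Table: [240, 342, 38, 324, 426, 970, 253, 767, -, -, -, -, 841, -, 631, 563, 455]

7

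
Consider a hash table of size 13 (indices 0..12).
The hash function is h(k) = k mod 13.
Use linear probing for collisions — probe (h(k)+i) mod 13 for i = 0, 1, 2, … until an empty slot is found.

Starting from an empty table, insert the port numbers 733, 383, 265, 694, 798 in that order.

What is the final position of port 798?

9

733 hashes to 5; slot 5 is free -> place at 5.
383 hashes to 6; slot 6 is free -> place at 6.
265 hashes to 5; 5,6 taken -> place at 7.
694 hashes to 5; 5,6,7 taken -> place at 8.
798 hashes to 5; 5,6,7,8 taken -> place at 9.
Table: [∅, ∅, ∅, ∅, ∅, 733, 383, 265, 694, 798, ∅, ∅, ∅]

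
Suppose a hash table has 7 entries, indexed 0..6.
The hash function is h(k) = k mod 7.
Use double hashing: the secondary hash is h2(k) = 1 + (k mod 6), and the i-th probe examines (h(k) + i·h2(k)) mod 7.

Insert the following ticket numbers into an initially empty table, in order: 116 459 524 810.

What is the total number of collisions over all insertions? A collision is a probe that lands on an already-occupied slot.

116: h=4 -> slot 4
459: h=4, h2=4, probe 4,1 -> slot 1
524: h=6 -> slot 6
810: h=5 -> slot 5
Table: [∅, 459, ∅, ∅, 116, 810, 524]

1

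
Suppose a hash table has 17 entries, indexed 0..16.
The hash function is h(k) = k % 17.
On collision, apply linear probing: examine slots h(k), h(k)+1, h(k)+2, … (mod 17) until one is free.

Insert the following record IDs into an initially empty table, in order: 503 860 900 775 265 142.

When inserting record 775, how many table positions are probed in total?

3

503: h=10 => slot 10
860: h=10, probe 10,11 => slot 11
900: h=16 => slot 16
775: h=10, probe 10,11,12 => slot 12
265: h=10, probe 10,11,12,13 => slot 13
142: h=6 => slot 6
Table: [., ., ., ., ., ., 142, ., ., ., 503, 860, 775, 265, ., ., 900]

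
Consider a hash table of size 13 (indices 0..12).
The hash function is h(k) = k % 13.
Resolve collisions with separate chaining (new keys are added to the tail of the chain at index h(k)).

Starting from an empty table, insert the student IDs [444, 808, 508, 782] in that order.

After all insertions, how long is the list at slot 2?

3

Insert 444: h=2, bucket 2 empty → new chain.
Insert 808: h=2, bucket 2 nonempty → append to chain.
Insert 508: h=1, bucket 1 empty → new chain.
Insert 782: h=2, bucket 2 nonempty → append to chain.
Final buckets:
0: _
1: 508
2: 444 -> 808 -> 782
3: _
4: _
5: _
6: _
7: _
8: _
9: _
10: _
11: _
12: _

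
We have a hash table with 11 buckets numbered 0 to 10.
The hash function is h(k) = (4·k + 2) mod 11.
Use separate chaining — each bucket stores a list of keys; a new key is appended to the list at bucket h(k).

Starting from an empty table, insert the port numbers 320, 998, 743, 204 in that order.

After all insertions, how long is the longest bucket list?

2

Insert 320: h=6, bucket 6 empty → new chain.
Insert 998: h=1, bucket 1 empty → new chain.
Insert 743: h=4, bucket 4 empty → new chain.
Insert 204: h=4, bucket 4 nonempty → append to chain.
Final buckets:
0: —
1: 998
2: —
3: —
4: 743 -> 204
5: —
6: 320
7: —
8: —
9: —
10: —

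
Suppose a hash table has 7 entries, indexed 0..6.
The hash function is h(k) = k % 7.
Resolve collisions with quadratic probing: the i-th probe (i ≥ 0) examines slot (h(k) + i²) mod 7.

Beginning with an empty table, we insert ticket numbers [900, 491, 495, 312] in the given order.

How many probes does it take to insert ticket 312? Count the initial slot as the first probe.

4

900 hashes to 4; slot 4 is free => place at 4.
491 hashes to 1; slot 1 is free => place at 1.
495 hashes to 5; slot 5 is free => place at 5.
312 hashes to 4; 4,5,1 taken => place at 6.
Table: [-, 491, -, -, 900, 495, 312]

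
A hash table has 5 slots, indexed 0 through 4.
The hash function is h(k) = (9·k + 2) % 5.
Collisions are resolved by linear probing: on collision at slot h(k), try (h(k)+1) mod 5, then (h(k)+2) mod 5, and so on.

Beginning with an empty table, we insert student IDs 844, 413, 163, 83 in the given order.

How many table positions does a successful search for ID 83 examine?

844 hashes to 3; slot 3 is free -> place at 3.
413 hashes to 4; slot 4 is free -> place at 4.
163 hashes to 4; 4 taken -> place at 0.
83 hashes to 4; 4,0 taken -> place at 1.
Table: [163, 83, -, 844, 413]
Lookup 83: h=4, probe 4,0,1 → found at 1.

3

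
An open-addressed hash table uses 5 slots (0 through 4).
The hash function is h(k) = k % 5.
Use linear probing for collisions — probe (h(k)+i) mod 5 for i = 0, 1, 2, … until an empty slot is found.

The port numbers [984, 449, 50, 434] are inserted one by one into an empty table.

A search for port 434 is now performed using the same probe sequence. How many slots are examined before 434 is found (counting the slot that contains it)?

984: h=4 -> slot 4
449: h=4, probe 4,0 -> slot 0
50: h=0, probe 0,1 -> slot 1
434: h=4, probe 4,0,1,2 -> slot 2
Table: [449, 50, 434, ∅, 984]
Lookup 434: h=4, probe 4,0,1,2 → found at 2.

4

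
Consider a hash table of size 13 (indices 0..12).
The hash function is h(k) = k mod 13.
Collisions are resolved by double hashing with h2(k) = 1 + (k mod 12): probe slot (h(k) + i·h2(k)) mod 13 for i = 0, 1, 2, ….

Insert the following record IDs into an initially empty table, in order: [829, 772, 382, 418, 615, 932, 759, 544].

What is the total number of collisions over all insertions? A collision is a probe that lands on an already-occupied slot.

3

829: h=10 -> slot 10
772: h=5 -> slot 5
382: h=5, h2=11, probe 5,3 -> slot 3
418: h=2 -> slot 2
615: h=4 -> slot 4
932: h=9 -> slot 9
759: h=5, h2=4, probe 5,9,0 -> slot 0
544: h=11 -> slot 11
Table: [759, ∅, 418, 382, 615, 772, ∅, ∅, ∅, 932, 829, 544, ∅]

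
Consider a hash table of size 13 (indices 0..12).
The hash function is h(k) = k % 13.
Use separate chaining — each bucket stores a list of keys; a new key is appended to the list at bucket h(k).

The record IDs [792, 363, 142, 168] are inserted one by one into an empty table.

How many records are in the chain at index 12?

4

792 -> bucket 12
363 -> bucket 12 (collision)
142 -> bucket 12 (collision)
168 -> bucket 12 (collision)
Final buckets:
0: -
1: -
2: -
3: -
4: -
5: -
6: -
7: -
8: -
9: -
10: -
11: -
12: 792 -> 363 -> 142 -> 168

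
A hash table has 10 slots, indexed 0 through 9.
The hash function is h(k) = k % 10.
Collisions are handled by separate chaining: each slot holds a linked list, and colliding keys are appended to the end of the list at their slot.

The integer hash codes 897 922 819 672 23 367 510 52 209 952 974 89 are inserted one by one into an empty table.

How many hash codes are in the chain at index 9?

3

Insert 897: h=7, bucket 7 empty → new chain.
Insert 922: h=2, bucket 2 empty → new chain.
Insert 819: h=9, bucket 9 empty → new chain.
Insert 672: h=2, bucket 2 nonempty → append to chain.
Insert 23: h=3, bucket 3 empty → new chain.
Insert 367: h=7, bucket 7 nonempty → append to chain.
Insert 510: h=0, bucket 0 empty → new chain.
Insert 52: h=2, bucket 2 nonempty → append to chain.
Insert 209: h=9, bucket 9 nonempty → append to chain.
Insert 952: h=2, bucket 2 nonempty → append to chain.
Insert 974: h=4, bucket 4 empty → new chain.
Insert 89: h=9, bucket 9 nonempty → append to chain.
Final buckets:
0: 510
1: —
2: 922 -> 672 -> 52 -> 952
3: 23
4: 974
5: —
6: —
7: 897 -> 367
8: —
9: 819 -> 209 -> 89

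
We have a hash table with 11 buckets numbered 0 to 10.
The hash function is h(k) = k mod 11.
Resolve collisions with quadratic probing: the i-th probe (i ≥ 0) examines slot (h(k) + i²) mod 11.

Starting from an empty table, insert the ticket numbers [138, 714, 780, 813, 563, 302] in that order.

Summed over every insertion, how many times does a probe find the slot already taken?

3

Insert 138: h=6, slot 6 empty → index 6.
Insert 714: h=10, slot 10 empty → index 10.
Insert 780: h=10, slot 10 occupied → index 0.
Insert 813: h=10, slots 10,0 occupied → index 3.
Insert 563: h=2, slot 2 empty → index 2.
Insert 302: h=5, slot 5 empty → index 5.
Table: [780, _, 563, 813, _, 302, 138, _, _, _, 714]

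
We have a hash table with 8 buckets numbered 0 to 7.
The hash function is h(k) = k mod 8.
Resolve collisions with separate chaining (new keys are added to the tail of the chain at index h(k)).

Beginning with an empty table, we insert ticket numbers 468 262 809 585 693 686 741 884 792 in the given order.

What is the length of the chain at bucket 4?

Insert 468: h=4, bucket 4 empty -> new chain.
Insert 262: h=6, bucket 6 empty -> new chain.
Insert 809: h=1, bucket 1 empty -> new chain.
Insert 585: h=1, bucket 1 nonempty -> append to chain.
Insert 693: h=5, bucket 5 empty -> new chain.
Insert 686: h=6, bucket 6 nonempty -> append to chain.
Insert 741: h=5, bucket 5 nonempty -> append to chain.
Insert 884: h=4, bucket 4 nonempty -> append to chain.
Insert 792: h=0, bucket 0 empty -> new chain.
Final buckets:
0: 792
1: 809 -> 585
2: .
3: .
4: 468 -> 884
5: 693 -> 741
6: 262 -> 686
7: .

2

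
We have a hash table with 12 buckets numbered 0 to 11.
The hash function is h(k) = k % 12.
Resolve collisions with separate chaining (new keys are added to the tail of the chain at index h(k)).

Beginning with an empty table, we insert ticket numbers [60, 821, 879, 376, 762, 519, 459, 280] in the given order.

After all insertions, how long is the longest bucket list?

3

60 → bucket 0
821 → bucket 5
879 → bucket 3
376 → bucket 4
762 → bucket 6
519 → bucket 3 (collision)
459 → bucket 3 (collision)
280 → bucket 4 (collision)
Final buckets:
0: 60
1: .
2: .
3: 879 -> 519 -> 459
4: 376 -> 280
5: 821
6: 762
7: .
8: .
9: .
10: .
11: .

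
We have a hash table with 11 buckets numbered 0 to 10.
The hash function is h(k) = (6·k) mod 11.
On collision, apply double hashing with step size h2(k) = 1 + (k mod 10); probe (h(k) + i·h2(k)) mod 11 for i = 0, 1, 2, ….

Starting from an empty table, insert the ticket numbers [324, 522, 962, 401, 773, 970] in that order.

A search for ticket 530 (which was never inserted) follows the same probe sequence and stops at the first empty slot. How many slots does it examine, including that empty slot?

2

324: h=8 -> slot 8
522: h=8, h2=3, probe 8,0 -> slot 0
962: h=8, h2=3, probe 8,0,3 -> slot 3
401: h=8, h2=2, probe 8,10 -> slot 10
773: h=7 -> slot 7
970: h=1 -> slot 1
Table: [522, 970, ., 962, ., ., ., 773, 324, ., 401]
Lookup 530: h=1, h2=1, probe 1,2 → slot 2 empty, not found.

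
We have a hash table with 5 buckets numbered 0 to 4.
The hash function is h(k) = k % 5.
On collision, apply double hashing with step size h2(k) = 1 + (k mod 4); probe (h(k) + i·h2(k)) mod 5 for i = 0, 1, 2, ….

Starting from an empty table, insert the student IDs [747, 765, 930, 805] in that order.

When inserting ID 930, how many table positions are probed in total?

2

747: h=2 → slot 2
765: h=0 → slot 0
930: h=0, h2=3, probe 0,3 → slot 3
805: h=0, h2=2, probe 0,2,4 → slot 4
Table: [765, ., 747, 930, 805]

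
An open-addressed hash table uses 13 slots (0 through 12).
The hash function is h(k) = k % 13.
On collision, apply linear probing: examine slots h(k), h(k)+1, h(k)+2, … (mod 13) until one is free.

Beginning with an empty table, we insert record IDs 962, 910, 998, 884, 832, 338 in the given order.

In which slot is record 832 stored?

3

962: h=0 -> slot 0
910: h=0, probe 0,1 -> slot 1
998: h=10 -> slot 10
884: h=0, probe 0,1,2 -> slot 2
832: h=0, probe 0,1,2,3 -> slot 3
338: h=0, probe 0,1,2,3,4 -> slot 4
Table: [962, 910, 884, 832, 338, _, _, _, _, _, 998, _, _]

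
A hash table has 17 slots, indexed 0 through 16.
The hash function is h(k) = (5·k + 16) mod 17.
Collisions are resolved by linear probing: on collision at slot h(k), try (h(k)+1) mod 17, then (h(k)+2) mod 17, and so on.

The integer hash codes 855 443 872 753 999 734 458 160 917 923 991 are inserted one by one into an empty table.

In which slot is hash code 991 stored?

15

Insert 855: h=7, slot 7 empty -> index 7.
Insert 443: h=4, slot 4 empty -> index 4.
Insert 872: h=7, slot 7 occupied -> index 8.
Insert 753: h=7, slots 7,8 occupied -> index 9.
Insert 999: h=13, slot 13 empty -> index 13.
Insert 734: h=14, slot 14 empty -> index 14.
Insert 458: h=11, slot 11 empty -> index 11.
Insert 160: h=0, slot 0 empty -> index 0.
Insert 917: h=11, slot 11 occupied -> index 12.
Insert 923: h=7, slots 7,8,9 occupied -> index 10.
Insert 991: h=7, slots 7,8,9,10,11,12,13,14 occupied -> index 15.
Table: [160, _, _, _, 443, _, _, 855, 872, 753, 923, 458, 917, 999, 734, 991, _]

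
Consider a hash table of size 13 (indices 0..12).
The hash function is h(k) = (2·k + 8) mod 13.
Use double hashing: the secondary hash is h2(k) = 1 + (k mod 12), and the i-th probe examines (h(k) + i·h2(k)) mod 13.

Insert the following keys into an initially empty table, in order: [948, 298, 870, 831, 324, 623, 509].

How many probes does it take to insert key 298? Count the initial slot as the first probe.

2

948: h=6 => slot 6
298: h=6, h2=11, probe 6,4 => slot 4
870: h=6, h2=7, probe 6,0 => slot 0
831: h=6, h2=4, probe 6,10 => slot 10
324: h=6, h2=1, probe 6,7 => slot 7
623: h=6, h2=12, probe 6,5 => slot 5
509: h=12 => slot 12
Table: [870, _, _, _, 298, 623, 948, 324, _, _, 831, _, 509]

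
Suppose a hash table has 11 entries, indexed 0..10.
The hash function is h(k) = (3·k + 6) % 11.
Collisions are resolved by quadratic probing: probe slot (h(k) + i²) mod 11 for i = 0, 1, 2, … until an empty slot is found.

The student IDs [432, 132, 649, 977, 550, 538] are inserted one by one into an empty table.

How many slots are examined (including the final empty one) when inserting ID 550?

3

Insert 432: h=4, slot 4 empty -> index 4.
Insert 132: h=6, slot 6 empty -> index 6.
Insert 649: h=6, slot 6 occupied -> index 7.
Insert 977: h=0, slot 0 empty -> index 0.
Insert 550: h=6, slots 6,7 occupied -> index 10.
Insert 538: h=3, slot 3 empty -> index 3.
Table: [977, ∅, ∅, 538, 432, ∅, 132, 649, ∅, ∅, 550]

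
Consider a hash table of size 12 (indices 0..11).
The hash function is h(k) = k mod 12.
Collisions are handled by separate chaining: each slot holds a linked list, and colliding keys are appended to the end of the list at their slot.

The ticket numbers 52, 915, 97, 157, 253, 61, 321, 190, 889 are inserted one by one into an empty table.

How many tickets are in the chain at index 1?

5

52 → bucket 4
915 → bucket 3
97 → bucket 1
157 → bucket 1 (collision)
253 → bucket 1 (collision)
61 → bucket 1 (collision)
321 → bucket 9
190 → bucket 10
889 → bucket 1 (collision)
Final buckets:
0: —
1: 97 -> 157 -> 253 -> 61 -> 889
2: —
3: 915
4: 52
5: —
6: —
7: —
8: —
9: 321
10: 190
11: —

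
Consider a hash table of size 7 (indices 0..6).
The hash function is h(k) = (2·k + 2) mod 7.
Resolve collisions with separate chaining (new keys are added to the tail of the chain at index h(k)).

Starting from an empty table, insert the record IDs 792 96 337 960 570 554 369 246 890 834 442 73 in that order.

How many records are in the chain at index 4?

8

Insert 792: h=4, bucket 4 empty -> new chain.
Insert 96: h=5, bucket 5 empty -> new chain.
Insert 337: h=4, bucket 4 nonempty -> append to chain.
Insert 960: h=4, bucket 4 nonempty -> append to chain.
Insert 570: h=1, bucket 1 empty -> new chain.
Insert 554: h=4, bucket 4 nonempty -> append to chain.
Insert 369: h=5, bucket 5 nonempty -> append to chain.
Insert 246: h=4, bucket 4 nonempty -> append to chain.
Insert 890: h=4, bucket 4 nonempty -> append to chain.
Insert 834: h=4, bucket 4 nonempty -> append to chain.
Insert 442: h=4, bucket 4 nonempty -> append to chain.
Insert 73: h=1, bucket 1 nonempty -> append to chain.
Final buckets:
0: -
1: 570 -> 73
2: -
3: -
4: 792 -> 337 -> 960 -> 554 -> 246 -> 890 -> 834 -> 442
5: 96 -> 369
6: -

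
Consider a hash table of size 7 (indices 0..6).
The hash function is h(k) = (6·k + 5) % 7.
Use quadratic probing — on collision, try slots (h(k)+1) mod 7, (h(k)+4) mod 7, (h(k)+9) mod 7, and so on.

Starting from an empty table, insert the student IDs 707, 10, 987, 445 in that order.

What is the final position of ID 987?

Insert 707: h=5, slot 5 empty -> index 5.
Insert 10: h=2, slot 2 empty -> index 2.
Insert 987: h=5, slot 5 occupied -> index 6.
Insert 445: h=1, slot 1 empty -> index 1.
Table: [—, 445, 10, —, —, 707, 987]

6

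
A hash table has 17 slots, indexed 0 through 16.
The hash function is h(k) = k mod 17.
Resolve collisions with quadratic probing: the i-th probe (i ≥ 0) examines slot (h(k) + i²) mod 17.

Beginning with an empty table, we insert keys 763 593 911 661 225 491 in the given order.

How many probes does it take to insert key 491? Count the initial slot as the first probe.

4

763: h=15 => slot 15
593: h=15, probe 15,16 => slot 16
911: h=10 => slot 10
661: h=15, probe 15,16,2 => slot 2
225: h=4 => slot 4
491: h=15, probe 15,16,2,7 => slot 7
Table: [-, -, 661, -, 225, -, -, 491, -, -, 911, -, -, -, -, 763, 593]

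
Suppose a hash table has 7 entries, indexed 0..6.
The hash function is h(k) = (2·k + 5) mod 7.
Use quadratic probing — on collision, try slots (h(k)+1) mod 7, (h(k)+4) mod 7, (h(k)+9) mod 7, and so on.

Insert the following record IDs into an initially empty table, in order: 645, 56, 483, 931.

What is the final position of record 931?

2

Insert 645: h=0, slot 0 empty => index 0.
Insert 56: h=5, slot 5 empty => index 5.
Insert 483: h=5, slot 5 occupied => index 6.
Insert 931: h=5, slots 5,6 occupied => index 2.
Table: [645, —, 931, —, —, 56, 483]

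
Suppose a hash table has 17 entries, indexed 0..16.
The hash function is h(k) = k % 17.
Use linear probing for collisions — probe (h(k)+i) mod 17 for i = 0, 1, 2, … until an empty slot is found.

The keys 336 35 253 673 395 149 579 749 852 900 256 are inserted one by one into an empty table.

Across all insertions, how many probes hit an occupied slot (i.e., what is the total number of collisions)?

336: h=13 => slot 13
35: h=1 => slot 1
253: h=15 => slot 15
673: h=10 => slot 10
395: h=4 => slot 4
149: h=13, probe 13,14 => slot 14
579: h=1, probe 1,2 => slot 2
749: h=1, probe 1,2,3 => slot 3
852: h=2, probe 2,3,4,5 => slot 5
900: h=16 => slot 16
256: h=1, probe 1,2,3,4,5,6 => slot 6
Table: [-, 35, 579, 749, 395, 852, 256, -, -, -, 673, -, -, 336, 149, 253, 900]

12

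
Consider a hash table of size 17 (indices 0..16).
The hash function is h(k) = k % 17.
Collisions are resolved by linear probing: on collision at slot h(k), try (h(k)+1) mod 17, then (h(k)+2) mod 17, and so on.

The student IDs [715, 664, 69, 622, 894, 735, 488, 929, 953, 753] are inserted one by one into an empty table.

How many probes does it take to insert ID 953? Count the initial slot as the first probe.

715 hashes to 1; slot 1 is free → place at 1.
664 hashes to 1; 1 taken → place at 2.
69 hashes to 1; 1,2 taken → place at 3.
622 hashes to 10; slot 10 is free → place at 10.
894 hashes to 10; 10 taken → place at 11.
735 hashes to 4; slot 4 is free → place at 4.
488 hashes to 12; slot 12 is free → place at 12.
929 hashes to 11; 11,12 taken → place at 13.
953 hashes to 1; 1,2,3,4 taken → place at 5.
753 hashes to 5; 5 taken → place at 6.
Table: [—, 715, 664, 69, 735, 953, 753, —, —, —, 622, 894, 488, 929, —, —, —]

5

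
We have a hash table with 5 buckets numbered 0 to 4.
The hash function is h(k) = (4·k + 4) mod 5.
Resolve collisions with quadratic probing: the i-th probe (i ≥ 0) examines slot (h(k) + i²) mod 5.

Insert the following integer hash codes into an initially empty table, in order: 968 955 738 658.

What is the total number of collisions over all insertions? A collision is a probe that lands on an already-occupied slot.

3

968 hashes to 1; slot 1 is free => place at 1.
955 hashes to 4; slot 4 is free => place at 4.
738 hashes to 1; 1 taken => place at 2.
658 hashes to 1; 1,2 taken => place at 0.
Table: [658, 968, 738, —, 955]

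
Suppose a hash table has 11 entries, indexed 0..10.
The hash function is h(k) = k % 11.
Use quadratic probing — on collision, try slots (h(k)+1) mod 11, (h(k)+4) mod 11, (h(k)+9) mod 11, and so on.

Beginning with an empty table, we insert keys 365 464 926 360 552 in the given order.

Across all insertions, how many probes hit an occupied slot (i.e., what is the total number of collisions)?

365: h=2 => slot 2
464: h=2, probe 2,3 => slot 3
926: h=2, probe 2,3,6 => slot 6
360: h=8 => slot 8
552: h=2, probe 2,3,6,0 => slot 0
Table: [552, _, 365, 464, _, _, 926, _, 360, _, _]

6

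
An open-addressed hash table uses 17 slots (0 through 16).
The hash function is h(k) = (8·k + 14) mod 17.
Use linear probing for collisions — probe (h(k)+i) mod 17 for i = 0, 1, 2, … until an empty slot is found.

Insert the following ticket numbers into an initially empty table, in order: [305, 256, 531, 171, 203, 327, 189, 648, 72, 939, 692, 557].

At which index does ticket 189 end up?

305 hashes to 6; slot 6 is free => place at 6.
256 hashes to 5; slot 5 is free => place at 5.
531 hashes to 12; slot 12 is free => place at 12.
171 hashes to 5; 5,6 taken => place at 7.
203 hashes to 6; 6,7 taken => place at 8.
327 hashes to 12; 12 taken => place at 13.
189 hashes to 13; 13 taken => place at 14.
648 hashes to 13; 13,14 taken => place at 15.
72 hashes to 12; 12,13,14,15 taken => place at 16.
939 hashes to 12; 12,13,14,15,16 taken => place at 0.
692 hashes to 8; 8 taken => place at 9.
557 hashes to 16; 16,0 taken => place at 1.
Table: [939, 557, ., ., ., 256, 305, 171, 203, 692, ., ., 531, 327, 189, 648, 72]

14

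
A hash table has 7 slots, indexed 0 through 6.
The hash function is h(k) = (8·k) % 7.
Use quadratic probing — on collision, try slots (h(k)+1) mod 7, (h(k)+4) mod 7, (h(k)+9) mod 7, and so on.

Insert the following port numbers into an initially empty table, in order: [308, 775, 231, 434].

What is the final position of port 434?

308 hashes to 0; slot 0 is free => place at 0.
775 hashes to 5; slot 5 is free => place at 5.
231 hashes to 0; 0 taken => place at 1.
434 hashes to 0; 0,1 taken => place at 4.
Table: [308, 231, -, -, 434, 775, -]

4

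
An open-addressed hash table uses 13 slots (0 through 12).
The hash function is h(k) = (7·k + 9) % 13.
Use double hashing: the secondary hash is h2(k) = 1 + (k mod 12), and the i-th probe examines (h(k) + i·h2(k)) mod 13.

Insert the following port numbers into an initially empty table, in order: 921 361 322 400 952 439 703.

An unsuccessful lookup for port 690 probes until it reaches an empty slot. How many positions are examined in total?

921 hashes to 8; slot 8 is free -> place at 8.
361 hashes to 1; slot 1 is free -> place at 1.
322 hashes to 1, h2=11; 1 taken -> place at 12.
400 hashes to 1, h2=5; 1 taken -> place at 6.
952 hashes to 4; slot 4 is free -> place at 4.
439 hashes to 1, h2=8; 1 taken -> place at 9.
703 hashes to 3; slot 3 is free -> place at 3.
Table: [., 361, ., 703, 952, ., 400, ., 921, 439, ., ., 322]
Lookup 690: h=3, h2=7, probe 3,10 → slot 10 empty, not found.

2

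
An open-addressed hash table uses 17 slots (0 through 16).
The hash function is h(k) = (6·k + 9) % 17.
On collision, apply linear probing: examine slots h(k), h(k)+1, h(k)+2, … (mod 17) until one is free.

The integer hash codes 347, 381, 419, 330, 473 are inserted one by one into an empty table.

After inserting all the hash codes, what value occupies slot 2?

330

347: h=0 → slot 0
381: h=0, probe 0,1 → slot 1
419: h=7 → slot 7
330: h=0, probe 0,1,2 → slot 2
473: h=8 → slot 8
Table: [347, 381, 330, -, -, -, -, 419, 473, -, -, -, -, -, -, -, -]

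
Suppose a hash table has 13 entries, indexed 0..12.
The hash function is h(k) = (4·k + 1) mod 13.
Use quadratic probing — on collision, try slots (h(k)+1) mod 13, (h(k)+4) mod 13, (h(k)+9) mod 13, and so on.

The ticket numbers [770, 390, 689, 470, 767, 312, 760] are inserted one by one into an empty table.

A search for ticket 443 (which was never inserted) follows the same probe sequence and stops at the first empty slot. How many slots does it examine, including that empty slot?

2

Insert 770: h=0, slot 0 empty -> index 0.
Insert 390: h=1, slot 1 empty -> index 1.
Insert 689: h=1, slot 1 occupied -> index 2.
Insert 470: h=9, slot 9 empty -> index 9.
Insert 767: h=1, slots 1,2 occupied -> index 5.
Insert 312: h=1, slots 1,2,5 occupied -> index 10.
Insert 760: h=12, slot 12 empty -> index 12.
Table: [770, 390, 689, ∅, ∅, 767, ∅, ∅, ∅, 470, 312, ∅, 760]
Lookup 443: h=5, probe 5,6 → slot 6 empty, not found.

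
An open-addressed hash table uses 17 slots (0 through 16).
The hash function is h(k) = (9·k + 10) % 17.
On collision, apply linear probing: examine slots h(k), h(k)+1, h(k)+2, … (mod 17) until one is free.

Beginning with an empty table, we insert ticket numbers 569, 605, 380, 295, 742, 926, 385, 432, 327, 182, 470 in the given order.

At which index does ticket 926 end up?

569: h=14 => slot 14
605: h=15 => slot 15
380: h=13 => slot 13
295: h=13, probe 13,14,15,16 => slot 16
742: h=7 => slot 7
926: h=14, probe 14,15,16,0 => slot 0
385: h=7, probe 7,8 => slot 8
432: h=5 => slot 5
327: h=12 => slot 12
182: h=16, probe 16,0,1 => slot 1
470: h=7, probe 7,8,9 => slot 9
Table: [926, 182, ∅, ∅, ∅, 432, ∅, 742, 385, 470, ∅, ∅, 327, 380, 569, 605, 295]

0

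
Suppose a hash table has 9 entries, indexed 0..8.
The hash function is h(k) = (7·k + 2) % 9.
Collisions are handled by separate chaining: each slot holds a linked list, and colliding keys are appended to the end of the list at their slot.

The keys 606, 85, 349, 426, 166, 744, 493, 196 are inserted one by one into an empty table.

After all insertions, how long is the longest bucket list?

Insert 606: h=5, bucket 5 empty -> new chain.
Insert 85: h=3, bucket 3 empty -> new chain.
Insert 349: h=6, bucket 6 empty -> new chain.
Insert 426: h=5, bucket 5 nonempty -> append to chain.
Insert 166: h=3, bucket 3 nonempty -> append to chain.
Insert 744: h=8, bucket 8 empty -> new chain.
Insert 493: h=6, bucket 6 nonempty -> append to chain.
Insert 196: h=6, bucket 6 nonempty -> append to chain.
Final buckets:
0: ∅
1: ∅
2: ∅
3: 85 -> 166
4: ∅
5: 606 -> 426
6: 349 -> 493 -> 196
7: ∅
8: 744

3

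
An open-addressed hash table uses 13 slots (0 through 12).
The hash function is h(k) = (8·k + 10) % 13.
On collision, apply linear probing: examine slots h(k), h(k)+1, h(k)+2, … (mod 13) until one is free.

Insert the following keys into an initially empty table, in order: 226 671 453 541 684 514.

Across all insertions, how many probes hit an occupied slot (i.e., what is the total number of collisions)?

226 hashes to 11; slot 11 is free => place at 11.
671 hashes to 9; slot 9 is free => place at 9.
453 hashes to 7; slot 7 is free => place at 7.
541 hashes to 9; 9 taken => place at 10.
684 hashes to 9; 9,10,11 taken => place at 12.
514 hashes to 1; slot 1 is free => place at 1.
Table: [_, 514, _, _, _, _, _, 453, _, 671, 541, 226, 684]

4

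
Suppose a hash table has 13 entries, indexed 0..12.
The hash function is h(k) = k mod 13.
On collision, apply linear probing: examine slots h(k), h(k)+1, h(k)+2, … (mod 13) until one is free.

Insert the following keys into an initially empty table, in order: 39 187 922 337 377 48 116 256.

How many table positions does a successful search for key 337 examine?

3

39 hashes to 0; slot 0 is free => place at 0.
187 hashes to 5; slot 5 is free => place at 5.
922 hashes to 12; slot 12 is free => place at 12.
337 hashes to 12; 12,0 taken => place at 1.
377 hashes to 0; 0,1 taken => place at 2.
48 hashes to 9; slot 9 is free => place at 9.
116 hashes to 12; 12,0,1,2 taken => place at 3.
256 hashes to 9; 9 taken => place at 10.
Table: [39, 337, 377, 116, —, 187, —, —, —, 48, 256, —, 922]
Lookup 337: h=12, probe 12,0,1 → found at 1.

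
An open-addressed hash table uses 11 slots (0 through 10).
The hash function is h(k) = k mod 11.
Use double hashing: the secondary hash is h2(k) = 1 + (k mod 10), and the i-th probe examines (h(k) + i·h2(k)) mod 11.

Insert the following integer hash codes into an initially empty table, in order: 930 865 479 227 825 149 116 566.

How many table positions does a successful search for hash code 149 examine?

Insert 930: h=6, slot 6 empty → index 6.
Insert 865: h=7, slot 7 empty → index 7.
Insert 479: h=6, h2=10, slot 6 occupied → index 5.
Insert 227: h=7, h2=8, slot 7 occupied → index 4.
Insert 825: h=0, slot 0 empty → index 0.
Insert 149: h=6, h2=10, slots 6,5,4 occupied → index 3.
Insert 116: h=6, h2=7, slot 6 occupied → index 2.
Insert 566: h=5, h2=7, slot 5 occupied → index 1.
Table: [825, 566, 116, 149, 227, 479, 930, 865, ., ., .]
Lookup 149: h=6, h2=10, probe 6,5,4,3 → found at 3.

4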